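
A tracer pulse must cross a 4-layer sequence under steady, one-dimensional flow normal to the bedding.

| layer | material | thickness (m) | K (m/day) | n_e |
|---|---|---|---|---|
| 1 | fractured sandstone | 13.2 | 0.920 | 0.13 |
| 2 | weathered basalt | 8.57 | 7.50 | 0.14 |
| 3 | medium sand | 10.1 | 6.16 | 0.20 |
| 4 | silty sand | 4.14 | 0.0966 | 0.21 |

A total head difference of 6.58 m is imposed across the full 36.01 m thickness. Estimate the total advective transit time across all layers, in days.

With flow normal to the layers, continuity requires the same specific discharge q through every layer.
Σ(b_i/K_i) = 13.2/0.920 + 8.57/7.50 + 10.1/6.16 + 4.14/0.0966 = 59.99 d.
q = Δh / Σ(b_i/K_i) = 6.58 / 59.99 = 0.1097 m/day.
In each layer the seepage velocity is v_i = q/n_i, so the layer transit time is t_i = b_i·n_i / q:
  layer 1 (fractured sandstone): t_1 = 13.2 × 0.13 / 0.1097 = 15.64 d
  layer 2 (weathered basalt): t_2 = 8.57 × 0.14 / 0.1097 = 10.94 d
  layer 3 (medium sand): t_3 = 10.1 × 0.20 / 0.1097 = 18.42 d
  layer 4 (silty sand): t_4 = 4.14 × 0.21 / 0.1097 = 7.926 d
Total t = Σ t_i = 52.92 days.

52.9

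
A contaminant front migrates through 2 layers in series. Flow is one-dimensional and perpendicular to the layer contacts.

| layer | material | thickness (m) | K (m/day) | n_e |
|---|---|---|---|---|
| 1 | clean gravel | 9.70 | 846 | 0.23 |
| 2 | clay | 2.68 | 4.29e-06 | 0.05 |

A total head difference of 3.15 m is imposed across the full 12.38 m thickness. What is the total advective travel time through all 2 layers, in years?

With flow normal to the layers, continuity requires the same specific discharge q through every layer.
Σ(b_i/K_i) = 9.70/846 + 2.68/4.29e-06 = 6.247e+05 d.
q = Δh / Σ(b_i/K_i) = 3.15 / 6.247e+05 = 5.042e-06 m/day.
In each layer the seepage velocity is v_i = q/n_i, so the layer transit time is t_i = b_i·n_i / q:
  layer 1 (clean gravel): t_1 = 9.70 × 0.23 / 5.042e-06 = 4.425e+05 d
  layer 2 (clay): t_2 = 2.68 × 0.05 / 5.042e-06 = 26575 d
Total t = Σ t_i = 4.690e+05 days = 1284 years.

1280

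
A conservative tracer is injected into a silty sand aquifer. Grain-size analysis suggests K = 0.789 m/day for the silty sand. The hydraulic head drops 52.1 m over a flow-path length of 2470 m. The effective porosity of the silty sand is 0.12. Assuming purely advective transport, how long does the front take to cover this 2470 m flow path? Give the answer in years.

Hydraulic gradient i = Δh / L = 52.1 / 2470 = 0.02109.
Darcy flux q = K · i = 0.7890 × 0.02109 = 0.01664 m/day.
Seepage velocity v = q / n_e = 0.01664 / 0.12 = 0.1387 m/day.
Travel time t = L / v = 2470 / 0.1387 = 17810 days = 48.76 years.

48.8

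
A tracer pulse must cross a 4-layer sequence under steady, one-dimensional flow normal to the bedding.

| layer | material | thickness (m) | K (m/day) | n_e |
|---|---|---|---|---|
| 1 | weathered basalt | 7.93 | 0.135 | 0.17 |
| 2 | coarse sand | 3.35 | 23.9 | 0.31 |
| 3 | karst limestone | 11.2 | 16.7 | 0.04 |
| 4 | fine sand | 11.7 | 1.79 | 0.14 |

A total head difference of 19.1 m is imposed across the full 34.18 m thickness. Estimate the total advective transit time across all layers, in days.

With flow normal to the layers, continuity requires the same specific discharge q through every layer.
Σ(b_i/K_i) = 7.93/0.135 + 3.35/23.9 + 11.2/16.7 + 11.7/1.79 = 66.09 d.
q = Δh / Σ(b_i/K_i) = 19.1 / 66.09 = 0.2890 m/day.
In each layer the seepage velocity is v_i = q/n_i, so the layer transit time is t_i = b_i·n_i / q:
  layer 1 (weathered basalt): t_1 = 7.93 × 0.17 / 0.2890 = 4.665 d
  layer 2 (coarse sand): t_2 = 3.35 × 0.31 / 0.2890 = 3.593 d
  layer 3 (karst limestone): t_3 = 11.2 × 0.04 / 0.2890 = 1.550 d
  layer 4 (fine sand): t_4 = 11.7 × 0.14 / 0.2890 = 5.668 d
Total t = Σ t_i = 15.48 days.

15.5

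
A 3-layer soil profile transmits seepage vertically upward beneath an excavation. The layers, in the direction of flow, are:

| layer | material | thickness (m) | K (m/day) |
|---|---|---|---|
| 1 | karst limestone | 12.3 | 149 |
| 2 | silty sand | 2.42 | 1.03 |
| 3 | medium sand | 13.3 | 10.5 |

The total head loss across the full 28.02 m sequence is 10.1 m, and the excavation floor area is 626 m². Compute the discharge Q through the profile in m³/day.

1710

Flow is perpendicular to layering, so the layers act in series and the equivalent K is the thickness-weighted harmonic mean.
Total thickness L = 12.3 + 2.42 + 13.3 = 28.02 m.
Σ(b_i/K_i) = 12.3/149 + 2.42/1.03 + 13.3/10.5 = 3.699 d.
K_eq = L / Σ(b_i/K_i) = 28.02 / 3.699 = 7.576 m/day.
Q = K_eq · A · (Δh/L) = 7.576 × 626 × (10.1/28.02) = 1709 m³/day.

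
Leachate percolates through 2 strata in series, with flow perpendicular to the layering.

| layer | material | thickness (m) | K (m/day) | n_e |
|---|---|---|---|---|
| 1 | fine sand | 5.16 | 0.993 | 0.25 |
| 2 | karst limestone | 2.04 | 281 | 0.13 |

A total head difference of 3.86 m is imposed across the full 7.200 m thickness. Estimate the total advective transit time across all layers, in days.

With flow normal to the layers, continuity requires the same specific discharge q through every layer.
Σ(b_i/K_i) = 5.16/0.993 + 2.04/281 = 5.204 d.
q = Δh / Σ(b_i/K_i) = 3.86 / 5.204 = 0.7418 m/day.
In each layer the seepage velocity is v_i = q/n_i, so the layer transit time is t_i = b_i·n_i / q:
  layer 1 (fine sand): t_1 = 5.16 × 0.25 / 0.7418 = 1.739 d
  layer 2 (karst limestone): t_2 = 2.04 × 0.13 / 0.7418 = 0.3575 d
Total t = Σ t_i = 2.097 days.

2.10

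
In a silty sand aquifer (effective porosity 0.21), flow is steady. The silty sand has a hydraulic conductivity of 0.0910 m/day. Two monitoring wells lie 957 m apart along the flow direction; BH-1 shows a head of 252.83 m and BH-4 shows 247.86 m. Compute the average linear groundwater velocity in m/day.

Hydraulic gradient i = (252.83 − 247.86) / 957 = 4.97 / 957 = 0.005193.
Darcy flux q = K · i = 0.09100 × 0.005193 = 0.0004726 m/day.
Seepage velocity v = q / n_e = 0.0004726 / 0.21 = 0.002250 m/day.

0.00225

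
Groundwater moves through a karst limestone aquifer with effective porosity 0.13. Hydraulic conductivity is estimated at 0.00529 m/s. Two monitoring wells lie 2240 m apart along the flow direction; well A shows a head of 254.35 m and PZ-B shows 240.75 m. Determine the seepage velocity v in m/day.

Convert K: 0.00529 m/s × 86400 = 457.1 m/day.
Hydraulic gradient i = (254.35 − 240.75) / 2240 = 13.6 / 2240 = 0.006071.
Darcy flux q = K · i = 457.1 × 0.006071 = 2.775 m/day.
Seepage velocity v = q / n_e = 2.775 / 0.13 = 21.35 m/day.

21.3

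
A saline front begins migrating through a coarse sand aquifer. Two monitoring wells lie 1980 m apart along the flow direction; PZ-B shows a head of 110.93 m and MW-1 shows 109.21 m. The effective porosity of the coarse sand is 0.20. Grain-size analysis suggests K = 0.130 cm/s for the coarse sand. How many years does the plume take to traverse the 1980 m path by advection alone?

Convert K: 0.130 cm/s × 864 = 112.3 m/day.
Hydraulic gradient i = (110.93 − 109.21) / 1980 = 1.72 / 1980 = 0.0008687.
Darcy flux q = K · i = 112.3 × 0.0008687 = 0.09757 m/day.
Seepage velocity v = q / n_e = 0.09757 / 0.20 = 0.4879 m/day.
Travel time t = L / v = 1980 / 0.4879 = 4059 days = 11.11 years.

11.1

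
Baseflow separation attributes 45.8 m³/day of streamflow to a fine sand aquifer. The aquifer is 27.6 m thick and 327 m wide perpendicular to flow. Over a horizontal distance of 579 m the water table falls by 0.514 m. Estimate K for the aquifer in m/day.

Cross-sectional area A = 327 × 27.6 = 9025 m².
Hydraulic gradient i = Δh / L = 0.514 / 579 = 0.0008877.
From Q = K·A·i, K = Q / (A·i) = 45.8 / (9025 × 0.0008877) = 5.716 m/day.

5.72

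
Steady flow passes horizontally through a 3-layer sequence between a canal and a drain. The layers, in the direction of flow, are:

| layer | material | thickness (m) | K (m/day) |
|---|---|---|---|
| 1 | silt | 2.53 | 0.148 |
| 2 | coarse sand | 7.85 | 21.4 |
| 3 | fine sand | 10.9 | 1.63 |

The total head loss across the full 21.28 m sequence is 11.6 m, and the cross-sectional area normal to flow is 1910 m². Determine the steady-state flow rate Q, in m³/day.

917

Flow is perpendicular to layering, so the layers act in series and the equivalent K is the thickness-weighted harmonic mean.
Total thickness L = 2.53 + 7.85 + 10.9 = 21.28 m.
Σ(b_i/K_i) = 2.53/0.148 + 7.85/21.4 + 10.9/1.63 = 24.15 d.
K_eq = L / Σ(b_i/K_i) = 21.28 / 24.15 = 0.8812 m/day.
Q = K_eq · A · (Δh/L) = 0.8812 × 1910 × (11.6/21.28) = 917.5 m³/day.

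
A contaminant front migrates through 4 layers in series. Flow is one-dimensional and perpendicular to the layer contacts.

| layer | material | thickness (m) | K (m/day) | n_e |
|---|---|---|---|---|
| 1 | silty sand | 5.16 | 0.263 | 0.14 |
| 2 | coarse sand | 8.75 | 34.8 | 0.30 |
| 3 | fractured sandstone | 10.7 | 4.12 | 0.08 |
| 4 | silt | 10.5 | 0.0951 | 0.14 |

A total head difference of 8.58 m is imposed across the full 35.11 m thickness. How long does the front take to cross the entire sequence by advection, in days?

87.9

With flow normal to the layers, continuity requires the same specific discharge q through every layer.
Σ(b_i/K_i) = 5.16/0.263 + 8.75/34.8 + 10.7/4.12 + 10.5/0.0951 = 132.9 d.
q = Δh / Σ(b_i/K_i) = 8.58 / 132.9 = 0.06457 m/day.
In each layer the seepage velocity is v_i = q/n_i, so the layer transit time is t_i = b_i·n_i / q:
  layer 1 (silty sand): t_1 = 5.16 × 0.14 / 0.06457 = 11.19 d
  layer 2 (coarse sand): t_2 = 8.75 × 0.30 / 0.06457 = 40.65 d
  layer 3 (fractured sandstone): t_3 = 10.7 × 0.08 / 0.06457 = 13.26 d
  layer 4 (silt): t_4 = 10.5 × 0.14 / 0.06457 = 22.77 d
Total t = Σ t_i = 87.86 days.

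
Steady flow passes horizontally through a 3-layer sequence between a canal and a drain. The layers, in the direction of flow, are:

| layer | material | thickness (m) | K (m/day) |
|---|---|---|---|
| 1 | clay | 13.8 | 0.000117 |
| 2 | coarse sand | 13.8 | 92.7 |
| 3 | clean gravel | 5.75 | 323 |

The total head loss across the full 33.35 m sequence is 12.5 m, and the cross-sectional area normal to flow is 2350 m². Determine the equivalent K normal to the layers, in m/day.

0.000283

Flow is perpendicular to layering, so the layers act in series and the equivalent K is the thickness-weighted harmonic mean.
Total thickness L = 13.8 + 13.8 + 5.75 = 33.35 m.
Σ(b_i/K_i) = 13.8/0.000117 + 13.8/92.7 + 5.75/323 = 1.179e+05 d.
K_eq = L / Σ(b_i/K_i) = 33.35 / 1.179e+05 = 0.0002827 m/day.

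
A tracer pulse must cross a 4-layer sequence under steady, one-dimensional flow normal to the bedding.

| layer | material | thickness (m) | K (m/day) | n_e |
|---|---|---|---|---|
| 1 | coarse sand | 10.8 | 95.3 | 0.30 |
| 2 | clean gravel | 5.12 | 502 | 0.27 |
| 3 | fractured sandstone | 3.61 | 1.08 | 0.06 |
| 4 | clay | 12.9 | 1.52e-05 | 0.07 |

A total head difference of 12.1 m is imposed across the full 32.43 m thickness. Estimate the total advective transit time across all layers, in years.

With flow normal to the layers, continuity requires the same specific discharge q through every layer.
Σ(b_i/K_i) = 10.8/95.3 + 5.12/502 + 3.61/1.08 + 12.9/1.52e-05 = 8.487e+05 d.
q = Δh / Σ(b_i/K_i) = 12.1 / 8.487e+05 = 1.426e-05 m/day.
In each layer the seepage velocity is v_i = q/n_i, so the layer transit time is t_i = b_i·n_i / q:
  layer 1 (coarse sand): t_1 = 10.8 × 0.30 / 1.426e-05 = 2.273e+05 d
  layer 2 (clean gravel): t_2 = 5.12 × 0.27 / 1.426e-05 = 96961 d
  layer 3 (fractured sandstone): t_3 = 3.61 × 0.06 / 1.426e-05 = 15192 d
  layer 4 (clay): t_4 = 12.9 × 0.07 / 1.426e-05 = 63336 d
Total t = Σ t_i = 4.027e+05 days = 1103 years.

1100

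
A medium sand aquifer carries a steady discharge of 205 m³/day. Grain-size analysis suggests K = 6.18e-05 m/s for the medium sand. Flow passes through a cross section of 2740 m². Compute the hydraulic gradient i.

0.0140

Convert K: 6.18e-05 m/s × 86400 = 5.340 m/day.
From Q = K·A·i, i = Q / (K·A) = 205 / (5.340 × 2740) = 0.01401.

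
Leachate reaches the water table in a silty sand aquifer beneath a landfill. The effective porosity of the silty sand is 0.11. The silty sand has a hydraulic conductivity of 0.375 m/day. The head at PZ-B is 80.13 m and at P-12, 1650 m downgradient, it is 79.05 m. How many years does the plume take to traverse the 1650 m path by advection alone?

Hydraulic gradient i = (80.13 − 79.05) / 1650 = 1.08 / 1650 = 0.0006545.
Darcy flux q = K · i = 0.3750 × 0.0006545 = 0.0002455 m/day.
Seepage velocity v = q / n_e = 0.0002455 / 0.11 = 0.002231 m/day.
Travel time t = L / v = 1650 / 0.002231 = 7.394e+05 days = 2024 years.

2020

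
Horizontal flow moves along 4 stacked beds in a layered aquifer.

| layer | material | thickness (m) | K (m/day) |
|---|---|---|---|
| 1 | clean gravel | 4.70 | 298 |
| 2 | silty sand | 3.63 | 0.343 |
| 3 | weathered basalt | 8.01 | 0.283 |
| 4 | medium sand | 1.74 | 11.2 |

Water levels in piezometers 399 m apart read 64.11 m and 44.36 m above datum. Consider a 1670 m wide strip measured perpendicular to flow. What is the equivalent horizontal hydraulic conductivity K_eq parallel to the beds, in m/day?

78.7

Flow is parallel to layering, so each bed carries its own Darcy discharge and the transmissivities add.
Σ(K_i·b_i) = 298×4.70 + 0.343×3.63 + 0.283×8.01 + 11.2×1.74 = 1424 m²/day.
Total thickness b = 18.08 m, so K_eq = Σ(K_i·b_i)/b = 78.74 m/day.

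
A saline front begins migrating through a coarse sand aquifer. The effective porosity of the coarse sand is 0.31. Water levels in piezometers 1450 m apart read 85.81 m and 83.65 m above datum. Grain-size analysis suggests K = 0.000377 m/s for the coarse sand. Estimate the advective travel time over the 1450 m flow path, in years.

25.4

Convert K: 0.000377 m/s × 86400 = 32.57 m/day.
Hydraulic gradient i = (85.81 − 83.65) / 1450 = 2.16 / 1450 = 0.001490.
Darcy flux q = K · i = 32.57 × 0.001490 = 0.04852 m/day.
Seepage velocity v = q / n_e = 0.04852 / 0.31 = 0.1565 m/day.
Travel time t = L / v = 1450 / 0.1565 = 9264 days = 25.36 years.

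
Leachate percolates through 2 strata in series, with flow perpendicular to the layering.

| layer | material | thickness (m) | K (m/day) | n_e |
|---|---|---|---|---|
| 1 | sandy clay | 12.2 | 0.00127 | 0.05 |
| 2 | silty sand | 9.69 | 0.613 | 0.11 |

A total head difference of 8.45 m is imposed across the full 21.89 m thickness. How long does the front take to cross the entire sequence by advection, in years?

With flow normal to the layers, continuity requires the same specific discharge q through every layer.
Σ(b_i/K_i) = 12.2/0.00127 + 9.69/0.613 = 9622 d.
q = Δh / Σ(b_i/K_i) = 8.45 / 9622 = 0.0008782 m/day.
In each layer the seepage velocity is v_i = q/n_i, so the layer transit time is t_i = b_i·n_i / q:
  layer 1 (sandy clay): t_1 = 12.2 × 0.05 / 0.0008782 = 694.6 d
  layer 2 (silty sand): t_2 = 9.69 × 0.11 / 0.0008782 = 1214 d
Total t = Σ t_i = 1908 days = 5.225 years.

5.22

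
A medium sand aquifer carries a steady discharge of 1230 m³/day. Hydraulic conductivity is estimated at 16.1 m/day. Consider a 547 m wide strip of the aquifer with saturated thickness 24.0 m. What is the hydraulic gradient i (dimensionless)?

0.00582

Cross-sectional area A = 547 × 24.0 = 13128 m².
From Q = K·A·i, i = Q / (K·A) = 1230 / (16.10 × 13128) = 0.005819.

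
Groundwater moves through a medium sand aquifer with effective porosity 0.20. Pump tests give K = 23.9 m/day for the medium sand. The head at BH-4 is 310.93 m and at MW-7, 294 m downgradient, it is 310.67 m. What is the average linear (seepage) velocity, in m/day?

0.106

Hydraulic gradient i = (310.93 − 310.67) / 294 = 0.26 / 294 = 0.0008844.
Darcy flux q = K · i = 23.90 × 0.0008844 = 0.02114 m/day.
Seepage velocity v = q / n_e = 0.02114 / 0.20 = 0.1057 m/day.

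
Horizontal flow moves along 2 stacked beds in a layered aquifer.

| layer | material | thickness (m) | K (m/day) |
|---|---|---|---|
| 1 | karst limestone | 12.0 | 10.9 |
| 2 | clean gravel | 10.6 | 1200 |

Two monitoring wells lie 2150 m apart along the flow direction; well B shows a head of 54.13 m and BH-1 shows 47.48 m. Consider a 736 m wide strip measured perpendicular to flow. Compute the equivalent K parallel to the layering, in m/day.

Flow is parallel to layering, so each bed carries its own Darcy discharge and the transmissivities add.
Σ(K_i·b_i) = 10.9×12.0 + 1200×10.6 = 12851 m²/day.
Total thickness b = 22.60 m, so K_eq = Σ(K_i·b_i)/b = 568.6 m/day.

569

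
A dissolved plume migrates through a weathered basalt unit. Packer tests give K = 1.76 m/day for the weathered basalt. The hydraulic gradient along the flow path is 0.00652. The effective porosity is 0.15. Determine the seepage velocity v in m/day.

0.0765

Hydraulic gradient i = 0.00652.
Darcy flux q = K · i = 1.760 × 0.006520 = 0.01148 m/day.
Seepage velocity v = q / n_e = 0.01148 / 0.15 = 0.07650 m/day.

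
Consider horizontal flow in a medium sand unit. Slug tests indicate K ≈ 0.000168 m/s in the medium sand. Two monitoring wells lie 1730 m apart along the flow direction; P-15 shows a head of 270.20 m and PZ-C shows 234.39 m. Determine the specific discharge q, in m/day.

0.300

Convert K: 0.000168 m/s × 86400 = 14.52 m/day.
Hydraulic gradient i = (270.20 − 234.39) / 1730 = 35.81 / 1730 = 0.02070.
Specific discharge q = K · i = 14.52 × 0.02070 = 0.3005 m/day.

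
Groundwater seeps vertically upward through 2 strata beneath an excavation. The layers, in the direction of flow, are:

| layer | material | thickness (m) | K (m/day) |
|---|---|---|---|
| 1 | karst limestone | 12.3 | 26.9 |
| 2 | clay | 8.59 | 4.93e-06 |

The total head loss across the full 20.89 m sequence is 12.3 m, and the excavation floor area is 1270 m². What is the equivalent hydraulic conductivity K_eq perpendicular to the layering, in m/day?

Flow is perpendicular to layering, so the layers act in series and the equivalent K is the thickness-weighted harmonic mean.
Total thickness L = 12.3 + 8.59 = 20.89 m.
Σ(b_i/K_i) = 12.3/26.9 + 8.59/4.93e-06 = 1.742e+06 d.
K_eq = L / Σ(b_i/K_i) = 20.89 / 1.742e+06 = 1.199e-05 m/day.

1.20e-05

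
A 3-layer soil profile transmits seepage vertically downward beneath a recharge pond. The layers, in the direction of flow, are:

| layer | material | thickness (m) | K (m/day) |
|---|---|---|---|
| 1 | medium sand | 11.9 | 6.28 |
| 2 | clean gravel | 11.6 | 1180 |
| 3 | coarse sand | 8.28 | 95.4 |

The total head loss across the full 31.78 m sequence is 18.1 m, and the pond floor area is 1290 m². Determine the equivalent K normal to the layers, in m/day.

Flow is perpendicular to layering, so the layers act in series and the equivalent K is the thickness-weighted harmonic mean.
Total thickness L = 11.9 + 11.6 + 8.28 = 31.78 m.
Σ(b_i/K_i) = 11.9/6.28 + 11.6/1180 + 8.28/95.4 = 1.992 d.
K_eq = L / Σ(b_i/K_i) = 31.78 / 1.992 = 15.96 m/day.

16.0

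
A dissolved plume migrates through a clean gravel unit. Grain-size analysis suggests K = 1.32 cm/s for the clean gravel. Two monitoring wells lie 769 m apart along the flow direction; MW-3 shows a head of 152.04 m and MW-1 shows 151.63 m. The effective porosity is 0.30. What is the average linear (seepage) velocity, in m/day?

Convert K: 1.32 cm/s × 864 = 1140 m/day.
Hydraulic gradient i = (152.04 − 151.63) / 769 = 0.41 / 769 = 0.0005332.
Darcy flux q = K · i = 1140 × 0.0005332 = 0.6081 m/day.
Seepage velocity v = q / n_e = 0.6081 / 0.30 = 2.027 m/day.

2.03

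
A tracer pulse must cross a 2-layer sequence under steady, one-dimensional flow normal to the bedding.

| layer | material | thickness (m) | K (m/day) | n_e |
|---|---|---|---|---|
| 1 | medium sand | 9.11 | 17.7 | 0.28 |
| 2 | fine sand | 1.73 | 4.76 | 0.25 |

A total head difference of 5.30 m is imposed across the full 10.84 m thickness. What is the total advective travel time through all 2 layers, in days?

0.494

With flow normal to the layers, continuity requires the same specific discharge q through every layer.
Σ(b_i/K_i) = 9.11/17.7 + 1.73/4.76 = 0.8781 d.
q = Δh / Σ(b_i/K_i) = 5.30 / 0.8781 = 6.036 m/day.
In each layer the seepage velocity is v_i = q/n_i, so the layer transit time is t_i = b_i·n_i / q:
  layer 1 (medium sand): t_1 = 9.11 × 0.28 / 6.036 = 0.4226 d
  layer 2 (fine sand): t_2 = 1.73 × 0.25 / 6.036 = 0.07166 d
Total t = Σ t_i = 0.4943 days.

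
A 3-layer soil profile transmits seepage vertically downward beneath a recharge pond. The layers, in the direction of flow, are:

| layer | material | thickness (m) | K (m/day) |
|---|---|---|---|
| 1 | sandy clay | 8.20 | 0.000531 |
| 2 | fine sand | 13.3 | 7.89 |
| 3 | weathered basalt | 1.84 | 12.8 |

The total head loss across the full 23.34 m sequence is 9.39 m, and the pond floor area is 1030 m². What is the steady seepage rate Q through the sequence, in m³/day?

0.626

Flow is perpendicular to layering, so the layers act in series and the equivalent K is the thickness-weighted harmonic mean.
Total thickness L = 8.20 + 13.3 + 1.84 = 23.34 m.
Σ(b_i/K_i) = 8.20/0.000531 + 13.3/7.89 + 1.84/12.8 = 15444 d.
K_eq = L / Σ(b_i/K_i) = 23.34 / 15444 = 0.001511 m/day.
Q = K_eq · A · (Δh/L) = 0.001511 × 1030 × (9.39/23.34) = 0.6262 m³/day.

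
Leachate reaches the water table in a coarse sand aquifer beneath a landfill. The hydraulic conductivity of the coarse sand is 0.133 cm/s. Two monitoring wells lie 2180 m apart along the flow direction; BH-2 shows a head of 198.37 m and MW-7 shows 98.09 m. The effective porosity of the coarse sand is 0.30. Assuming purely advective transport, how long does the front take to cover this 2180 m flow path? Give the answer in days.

124

Convert K: 0.133 cm/s × 864 = 114.9 m/day.
Hydraulic gradient i = (198.37 − 98.09) / 2180 = 100.28 / 2180 = 0.04600.
Darcy flux q = K · i = 114.9 × 0.04600 = 5.286 m/day.
Seepage velocity v = q / n_e = 5.286 / 0.30 = 17.62 m/day.
Travel time t = L / v = 2180 / 17.62 = 123.7 days.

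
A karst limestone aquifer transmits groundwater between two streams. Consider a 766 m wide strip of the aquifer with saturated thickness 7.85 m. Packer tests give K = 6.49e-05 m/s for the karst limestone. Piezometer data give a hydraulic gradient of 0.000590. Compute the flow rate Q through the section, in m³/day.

19.9

Convert K: 6.49e-05 m/s × 86400 = 5.607 m/day.
Cross-sectional area A = 766 × 7.85 = 6013 m².
Hydraulic gradient i = 0.000590.
Darcy's law: Q = K · A · i = 5.607 × 6013 × 0.0005900 = 19.89 m³/day.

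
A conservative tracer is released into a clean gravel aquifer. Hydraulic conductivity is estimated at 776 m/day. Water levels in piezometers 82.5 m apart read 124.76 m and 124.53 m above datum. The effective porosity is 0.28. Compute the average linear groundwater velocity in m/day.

Hydraulic gradient i = (124.76 − 124.53) / 82.5 = 0.23 / 82.5 = 0.002788.
Darcy flux q = K · i = 776.0 × 0.002788 = 2.163 m/day.
Seepage velocity v = q / n_e = 2.163 / 0.28 = 7.726 m/day.

7.73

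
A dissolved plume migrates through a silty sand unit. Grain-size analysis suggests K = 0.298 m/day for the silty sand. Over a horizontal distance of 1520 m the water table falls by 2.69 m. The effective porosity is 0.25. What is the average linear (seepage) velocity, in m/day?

Hydraulic gradient i = Δh / L = 2.69 / 1520 = 0.001770.
Darcy flux q = K · i = 0.2980 × 0.001770 = 0.0005274 m/day.
Seepage velocity v = q / n_e = 0.0005274 / 0.25 = 0.002110 m/day.

0.00211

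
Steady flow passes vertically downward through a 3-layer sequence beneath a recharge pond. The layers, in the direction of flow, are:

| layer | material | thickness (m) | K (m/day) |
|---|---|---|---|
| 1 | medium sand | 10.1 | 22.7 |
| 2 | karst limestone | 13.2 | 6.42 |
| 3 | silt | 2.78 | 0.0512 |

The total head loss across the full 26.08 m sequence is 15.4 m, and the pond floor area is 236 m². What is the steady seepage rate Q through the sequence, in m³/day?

64.0

Flow is perpendicular to layering, so the layers act in series and the equivalent K is the thickness-weighted harmonic mean.
Total thickness L = 10.1 + 13.2 + 2.78 = 26.08 m.
Σ(b_i/K_i) = 10.1/22.7 + 13.2/6.42 + 2.78/0.0512 = 56.80 d.
K_eq = L / Σ(b_i/K_i) = 26.08 / 56.80 = 0.4592 m/day.
Q = K_eq · A · (Δh/L) = 0.4592 × 236 × (15.4/26.08) = 63.99 m³/day.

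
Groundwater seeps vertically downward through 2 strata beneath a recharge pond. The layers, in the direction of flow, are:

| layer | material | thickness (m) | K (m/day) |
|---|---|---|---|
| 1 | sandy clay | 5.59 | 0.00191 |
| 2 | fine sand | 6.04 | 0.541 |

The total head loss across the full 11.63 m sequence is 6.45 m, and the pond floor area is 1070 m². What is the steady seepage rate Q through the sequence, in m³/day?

Flow is perpendicular to layering, so the layers act in series and the equivalent K is the thickness-weighted harmonic mean.
Total thickness L = 5.59 + 6.04 = 11.63 m.
Σ(b_i/K_i) = 5.59/0.00191 + 6.04/0.541 = 2938 d.
K_eq = L / Σ(b_i/K_i) = 11.63 / 2938 = 0.003959 m/day.
Q = K_eq · A · (Δh/L) = 0.003959 × 1070 × (6.45/11.63) = 2.349 m³/day.

2.35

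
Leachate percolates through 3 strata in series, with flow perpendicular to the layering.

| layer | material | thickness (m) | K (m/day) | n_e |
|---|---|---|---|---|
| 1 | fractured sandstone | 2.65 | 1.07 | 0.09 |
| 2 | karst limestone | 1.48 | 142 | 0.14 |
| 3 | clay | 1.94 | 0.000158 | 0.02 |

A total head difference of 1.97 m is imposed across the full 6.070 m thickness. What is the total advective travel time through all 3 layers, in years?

8.27

With flow normal to the layers, continuity requires the same specific discharge q through every layer.
Σ(b_i/K_i) = 2.65/1.07 + 1.48/142 + 1.94/0.000158 = 12281 d.
q = Δh / Σ(b_i/K_i) = 1.97 / 12281 = 0.0001604 m/day.
In each layer the seepage velocity is v_i = q/n_i, so the layer transit time is t_i = b_i·n_i / q:
  layer 1 (fractured sandstone): t_1 = 2.65 × 0.09 / 0.0001604 = 1487 d
  layer 2 (karst limestone): t_2 = 1.48 × 0.14 / 0.0001604 = 1292 d
  layer 3 (clay): t_3 = 1.94 × 0.02 / 0.0001604 = 241.9 d
Total t = Σ t_i = 3020 days = 8.269 years.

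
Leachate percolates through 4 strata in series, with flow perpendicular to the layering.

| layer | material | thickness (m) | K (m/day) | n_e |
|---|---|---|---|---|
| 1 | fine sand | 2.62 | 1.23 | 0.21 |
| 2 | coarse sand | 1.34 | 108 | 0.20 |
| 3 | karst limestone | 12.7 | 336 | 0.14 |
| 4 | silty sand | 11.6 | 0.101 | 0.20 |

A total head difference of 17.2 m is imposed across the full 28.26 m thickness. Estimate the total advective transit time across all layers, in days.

33.5

With flow normal to the layers, continuity requires the same specific discharge q through every layer.
Σ(b_i/K_i) = 2.62/1.23 + 1.34/108 + 12.7/336 + 11.6/0.101 = 117.0 d.
q = Δh / Σ(b_i/K_i) = 17.2 / 117.0 = 0.1470 m/day.
In each layer the seepage velocity is v_i = q/n_i, so the layer transit time is t_i = b_i·n_i / q:
  layer 1 (fine sand): t_1 = 2.62 × 0.21 / 0.1470 = 3.744 d
  layer 2 (coarse sand): t_2 = 1.34 × 0.20 / 0.1470 = 1.824 d
  layer 3 (karst limestone): t_3 = 12.7 × 0.14 / 0.1470 = 12.10 d
  layer 4 (silty sand): t_4 = 11.6 × 0.20 / 0.1470 = 15.79 d
Total t = Σ t_i = 33.45 days.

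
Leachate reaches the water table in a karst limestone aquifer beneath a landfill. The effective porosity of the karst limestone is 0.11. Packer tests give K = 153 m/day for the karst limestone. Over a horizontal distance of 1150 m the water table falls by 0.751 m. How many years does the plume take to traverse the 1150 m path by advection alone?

Hydraulic gradient i = Δh / L = 0.751 / 1150 = 0.0006530.
Darcy flux q = K · i = 153.0 × 0.0006530 = 0.09992 m/day.
Seepage velocity v = q / n_e = 0.09992 / 0.11 = 0.9083 m/day.
Travel time t = L / v = 1150 / 0.9083 = 1266 days = 3.466 years.

3.47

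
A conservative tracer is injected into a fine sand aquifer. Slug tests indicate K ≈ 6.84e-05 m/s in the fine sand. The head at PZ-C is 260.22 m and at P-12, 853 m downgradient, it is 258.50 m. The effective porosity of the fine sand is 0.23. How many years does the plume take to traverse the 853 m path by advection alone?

Convert K: 6.84e-05 m/s × 86400 = 5.910 m/day.
Hydraulic gradient i = (260.22 − 258.50) / 853 = 1.72 / 853 = 0.002016.
Darcy flux q = K · i = 5.910 × 0.002016 = 0.01192 m/day.
Seepage velocity v = q / n_e = 0.01192 / 0.23 = 0.05181 m/day.
Travel time t = L / v = 853 / 0.05181 = 16464 days = 45.08 years.

45.1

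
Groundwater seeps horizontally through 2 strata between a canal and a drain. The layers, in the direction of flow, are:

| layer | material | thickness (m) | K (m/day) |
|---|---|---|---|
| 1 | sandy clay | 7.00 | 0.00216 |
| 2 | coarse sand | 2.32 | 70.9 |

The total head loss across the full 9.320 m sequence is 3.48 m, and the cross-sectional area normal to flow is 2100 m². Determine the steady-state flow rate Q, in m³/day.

Flow is perpendicular to layering, so the layers act in series and the equivalent K is the thickness-weighted harmonic mean.
Total thickness L = 7.00 + 2.32 = 9.320 m.
Σ(b_i/K_i) = 7.00/0.00216 + 2.32/70.9 = 3241 d.
K_eq = L / Σ(b_i/K_i) = 9.320 / 3241 = 0.002876 m/day.
Q = K_eq · A · (Δh/L) = 0.002876 × 2100 × (3.48/9.320) = 2.255 m³/day.

2.26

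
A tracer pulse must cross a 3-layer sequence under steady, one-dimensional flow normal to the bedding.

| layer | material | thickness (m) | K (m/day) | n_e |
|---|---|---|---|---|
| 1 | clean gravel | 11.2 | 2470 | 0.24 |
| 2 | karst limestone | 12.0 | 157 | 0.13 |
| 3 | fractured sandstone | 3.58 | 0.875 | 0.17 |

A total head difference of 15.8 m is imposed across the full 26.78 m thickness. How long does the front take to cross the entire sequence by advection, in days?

1.28

With flow normal to the layers, continuity requires the same specific discharge q through every layer.
Σ(b_i/K_i) = 11.2/2470 + 12.0/157 + 3.58/0.875 = 4.172 d.
q = Δh / Σ(b_i/K_i) = 15.8 / 4.172 = 3.787 m/day.
In each layer the seepage velocity is v_i = q/n_i, so the layer transit time is t_i = b_i·n_i / q:
  layer 1 (clean gravel): t_1 = 11.2 × 0.24 / 3.787 = 0.7098 d
  layer 2 (karst limestone): t_2 = 12.0 × 0.13 / 3.787 = 0.4120 d
  layer 3 (fractured sandstone): t_3 = 3.58 × 0.17 / 3.787 = 0.1607 d
Total t = Σ t_i = 1.283 days.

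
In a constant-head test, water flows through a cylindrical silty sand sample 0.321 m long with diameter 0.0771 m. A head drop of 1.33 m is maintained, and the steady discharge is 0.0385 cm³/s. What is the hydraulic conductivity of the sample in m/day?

0.172

Cross-sectional area A = π·(d/2)² = π × (0.0771/2)² = 0.004669 m².
Convert discharge: 0.0385 cm³/s = 3.850e-08 m³/s.
Darcy's law rearranged: K = Q·L / (A·Δh) = 3.850e-08 × 0.321 / (0.004669 × 1.33) = 1.990e-06 m/s = 0.1720 m/day.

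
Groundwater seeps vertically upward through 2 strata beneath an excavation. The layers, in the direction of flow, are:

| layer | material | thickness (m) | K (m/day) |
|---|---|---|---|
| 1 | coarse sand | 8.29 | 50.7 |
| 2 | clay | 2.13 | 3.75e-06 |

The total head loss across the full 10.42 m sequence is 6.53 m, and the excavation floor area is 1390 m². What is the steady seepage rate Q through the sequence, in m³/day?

0.0160

Flow is perpendicular to layering, so the layers act in series and the equivalent K is the thickness-weighted harmonic mean.
Total thickness L = 8.29 + 2.13 = 10.42 m.
Σ(b_i/K_i) = 8.29/50.7 + 2.13/3.75e-06 = 5.680e+05 d.
K_eq = L / Σ(b_i/K_i) = 10.42 / 5.680e+05 = 1.835e-05 m/day.
Q = K_eq · A · (Δh/L) = 1.835e-05 × 1390 × (6.53/10.42) = 0.01598 m³/day.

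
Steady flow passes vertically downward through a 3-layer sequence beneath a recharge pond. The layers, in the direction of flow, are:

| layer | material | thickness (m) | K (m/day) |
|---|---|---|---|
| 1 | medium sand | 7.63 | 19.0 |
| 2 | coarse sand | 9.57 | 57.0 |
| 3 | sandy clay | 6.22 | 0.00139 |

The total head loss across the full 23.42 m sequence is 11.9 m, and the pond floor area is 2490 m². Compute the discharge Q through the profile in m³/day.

6.62

Flow is perpendicular to layering, so the layers act in series and the equivalent K is the thickness-weighted harmonic mean.
Total thickness L = 7.63 + 9.57 + 6.22 = 23.42 m.
Σ(b_i/K_i) = 7.63/19.0 + 9.57/57.0 + 6.22/0.00139 = 4475 d.
K_eq = L / Σ(b_i/K_i) = 23.42 / 4475 = 0.005233 m/day.
Q = K_eq · A · (Δh/L) = 0.005233 × 2490 × (11.9/23.42) = 6.621 m³/day.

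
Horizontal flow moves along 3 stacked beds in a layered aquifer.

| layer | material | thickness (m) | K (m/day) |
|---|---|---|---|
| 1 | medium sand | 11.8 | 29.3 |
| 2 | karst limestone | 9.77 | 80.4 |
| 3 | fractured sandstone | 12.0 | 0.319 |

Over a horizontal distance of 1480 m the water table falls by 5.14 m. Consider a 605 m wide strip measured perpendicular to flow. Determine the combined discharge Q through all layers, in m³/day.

Flow is parallel to layering, so each bed carries its own Darcy discharge and the transmissivities add.
Σ(K_i·b_i) = 29.3×11.8 + 80.4×9.77 + 0.319×12.0 = 1135 m²/day.
Hydraulic gradient i = Δh / L = 5.14 / 1480 = 0.003473.
Q = Σ(K_i·b_i) · W · i = 1135 × 605 × 0.003473 = 2385 m³/day.

2380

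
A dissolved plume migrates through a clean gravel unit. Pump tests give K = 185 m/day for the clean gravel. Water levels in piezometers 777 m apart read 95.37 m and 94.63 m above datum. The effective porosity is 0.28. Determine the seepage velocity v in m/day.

Hydraulic gradient i = (95.37 − 94.63) / 777 = 0.74 / 777 = 0.0009524.
Darcy flux q = K · i = 185.0 × 0.0009524 = 0.1762 m/day.
Seepage velocity v = q / n_e = 0.1762 / 0.28 = 0.6293 m/day.

0.629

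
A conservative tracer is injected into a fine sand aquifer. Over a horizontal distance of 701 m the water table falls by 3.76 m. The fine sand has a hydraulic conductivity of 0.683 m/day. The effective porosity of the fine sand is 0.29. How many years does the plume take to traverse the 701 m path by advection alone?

Hydraulic gradient i = Δh / L = 3.76 / 701 = 0.005364.
Darcy flux q = K · i = 0.6830 × 0.005364 = 0.003663 m/day.
Seepage velocity v = q / n_e = 0.003663 / 0.29 = 0.01263 m/day.
Travel time t = L / v = 701 / 0.01263 = 55491 days = 151.9 years.

152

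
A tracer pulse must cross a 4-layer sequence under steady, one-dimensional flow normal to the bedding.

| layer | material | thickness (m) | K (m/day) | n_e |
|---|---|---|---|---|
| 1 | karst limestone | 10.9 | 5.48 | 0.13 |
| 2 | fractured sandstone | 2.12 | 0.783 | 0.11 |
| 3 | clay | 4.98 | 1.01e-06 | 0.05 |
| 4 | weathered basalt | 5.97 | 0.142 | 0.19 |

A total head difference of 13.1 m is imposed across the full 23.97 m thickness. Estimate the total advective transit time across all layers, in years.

3130

With flow normal to the layers, continuity requires the same specific discharge q through every layer.
Σ(b_i/K_i) = 10.9/5.48 + 2.12/0.783 + 4.98/1.01e-06 + 5.97/0.142 = 4.931e+06 d.
q = Δh / Σ(b_i/K_i) = 13.1 / 4.931e+06 = 2.657e-06 m/day.
In each layer the seepage velocity is v_i = q/n_i, so the layer transit time is t_i = b_i·n_i / q:
  layer 1 (karst limestone): t_1 = 10.9 × 0.13 / 2.657e-06 = 5.333e+05 d
  layer 2 (fractured sandstone): t_2 = 2.12 × 0.11 / 2.657e-06 = 87775 d
  layer 3 (clay): t_3 = 4.98 × 0.05 / 2.657e-06 = 93722 d
  layer 4 (weathered basalt): t_4 = 5.97 × 0.19 / 2.657e-06 = 4.269e+05 d
Total t = Σ t_i = 1.142e+06 days = 3126 years.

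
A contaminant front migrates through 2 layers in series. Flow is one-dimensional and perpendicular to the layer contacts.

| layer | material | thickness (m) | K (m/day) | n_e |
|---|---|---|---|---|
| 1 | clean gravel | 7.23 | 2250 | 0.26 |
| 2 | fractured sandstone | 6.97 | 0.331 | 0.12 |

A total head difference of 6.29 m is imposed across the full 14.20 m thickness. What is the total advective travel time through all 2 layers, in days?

With flow normal to the layers, continuity requires the same specific discharge q through every layer.
Σ(b_i/K_i) = 7.23/2250 + 6.97/0.331 = 21.06 d.
q = Δh / Σ(b_i/K_i) = 6.29 / 21.06 = 0.2987 m/day.
In each layer the seepage velocity is v_i = q/n_i, so the layer transit time is t_i = b_i·n_i / q:
  layer 1 (clean gravel): t_1 = 7.23 × 0.26 / 0.2987 = 6.294 d
  layer 2 (fractured sandstone): t_2 = 6.97 × 0.12 / 0.2987 = 2.800 d
Total t = Σ t_i = 9.095 days.

9.09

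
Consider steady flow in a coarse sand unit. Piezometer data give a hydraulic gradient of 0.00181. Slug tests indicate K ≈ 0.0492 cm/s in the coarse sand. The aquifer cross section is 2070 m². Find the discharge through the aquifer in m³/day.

Convert K: 0.0492 cm/s × 864 = 42.51 m/day.
Hydraulic gradient i = 0.00181.
Darcy's law: Q = K · A · i = 42.51 × 2070 × 0.001810 = 159.3 m³/day.

159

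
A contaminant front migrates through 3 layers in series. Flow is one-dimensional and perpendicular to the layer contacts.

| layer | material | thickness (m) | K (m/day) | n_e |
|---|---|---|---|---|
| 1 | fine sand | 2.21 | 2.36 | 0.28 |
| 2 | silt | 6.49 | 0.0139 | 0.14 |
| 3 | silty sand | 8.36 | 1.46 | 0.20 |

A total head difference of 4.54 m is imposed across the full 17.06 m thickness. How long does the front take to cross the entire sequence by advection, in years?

With flow normal to the layers, continuity requires the same specific discharge q through every layer.
Σ(b_i/K_i) = 2.21/2.36 + 6.49/0.0139 + 8.36/1.46 = 473.6 d.
q = Δh / Σ(b_i/K_i) = 4.54 / 473.6 = 0.009587 m/day.
In each layer the seepage velocity is v_i = q/n_i, so the layer transit time is t_i = b_i·n_i / q:
  layer 1 (fine sand): t_1 = 2.21 × 0.28 / 0.009587 = 64.55 d
  layer 2 (silt): t_2 = 6.49 × 0.14 / 0.009587 = 94.78 d
  layer 3 (silty sand): t_3 = 8.36 × 0.20 / 0.009587 = 174.4 d
Total t = Σ t_i = 333.7 days = 0.9137 years.

0.914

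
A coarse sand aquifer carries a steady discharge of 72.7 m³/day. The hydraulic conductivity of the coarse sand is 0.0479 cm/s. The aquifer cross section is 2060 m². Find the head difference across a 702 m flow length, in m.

0.599

Convert K: 0.0479 cm/s × 864 = 41.39 m/day.
From Q = K·A·i, i = Q / (K·A) = 72.7 / (41.39 × 2060) = 0.0008527.
Head loss Δh = i · L = 0.0008527 × 702 = 0.5986 m.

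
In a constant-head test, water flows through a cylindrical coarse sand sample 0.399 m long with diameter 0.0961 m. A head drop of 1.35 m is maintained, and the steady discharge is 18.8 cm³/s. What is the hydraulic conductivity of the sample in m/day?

Cross-sectional area A = π·(d/2)² = π × (0.0961/2)² = 0.007253 m².
Convert discharge: 18.8 cm³/s = 1.880e-05 m³/s.
Darcy's law rearranged: K = Q·L / (A·Δh) = 1.880e-05 × 0.399 / (0.007253 × 1.35) = 0.0007661 m/s = 66.19 m/day.

66.2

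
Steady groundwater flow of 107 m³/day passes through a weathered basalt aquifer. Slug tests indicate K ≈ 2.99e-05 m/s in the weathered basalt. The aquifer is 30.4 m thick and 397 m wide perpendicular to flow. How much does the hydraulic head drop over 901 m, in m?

3.09

Convert K: 2.99e-05 m/s × 86400 = 2.583 m/day.
Cross-sectional area A = 397 × 30.4 = 12069 m².
From Q = K·A·i, i = Q / (K·A) = 107 / (2.583 × 12069) = 0.003432.
Head loss Δh = i · L = 0.003432 × 901 = 3.092 m.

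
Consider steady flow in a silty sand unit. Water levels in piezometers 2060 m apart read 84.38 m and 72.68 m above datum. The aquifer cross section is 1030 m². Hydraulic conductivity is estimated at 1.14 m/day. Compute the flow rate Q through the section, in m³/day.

6.67

Hydraulic gradient i = (84.38 − 72.68) / 2060 = 11.7 / 2060 = 0.005680.
Darcy's law: Q = K · A · i = 1.140 × 1030 × 0.005680 = 6.669 m³/day.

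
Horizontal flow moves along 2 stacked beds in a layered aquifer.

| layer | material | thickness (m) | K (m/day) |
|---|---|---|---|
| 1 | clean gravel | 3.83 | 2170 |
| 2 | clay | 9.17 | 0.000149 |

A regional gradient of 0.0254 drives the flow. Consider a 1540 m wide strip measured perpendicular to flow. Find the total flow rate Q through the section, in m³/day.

325000

Flow is parallel to layering, so each bed carries its own Darcy discharge and the transmissivities add.
Σ(K_i·b_i) = 2170×3.83 + 0.000149×9.17 = 8311 m²/day.
Hydraulic gradient i = 0.0254.
Q = Σ(K_i·b_i) · W · i = 8311 × 1540 × 0.02540 = 3.251e+05 m³/day.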